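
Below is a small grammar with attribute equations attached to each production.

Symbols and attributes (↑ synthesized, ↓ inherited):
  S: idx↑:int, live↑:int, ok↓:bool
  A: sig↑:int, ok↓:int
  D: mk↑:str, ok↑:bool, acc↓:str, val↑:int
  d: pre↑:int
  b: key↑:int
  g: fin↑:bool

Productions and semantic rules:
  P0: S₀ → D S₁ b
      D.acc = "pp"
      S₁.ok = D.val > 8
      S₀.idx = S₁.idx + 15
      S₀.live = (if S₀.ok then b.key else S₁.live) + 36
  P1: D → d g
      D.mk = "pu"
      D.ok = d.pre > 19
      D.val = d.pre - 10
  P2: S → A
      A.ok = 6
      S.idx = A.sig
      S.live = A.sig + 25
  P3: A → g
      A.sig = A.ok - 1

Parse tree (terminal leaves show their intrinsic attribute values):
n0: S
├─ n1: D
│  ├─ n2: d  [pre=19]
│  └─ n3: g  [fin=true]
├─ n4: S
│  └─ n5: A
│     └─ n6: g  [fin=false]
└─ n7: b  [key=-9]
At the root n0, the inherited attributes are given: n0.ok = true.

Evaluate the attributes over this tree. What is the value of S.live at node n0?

1. n0.ok = true  [given at root]
2. n1.acc = "pp"  ["pp"]
3. n2.pre = 19  [terminal]
4. n3.fin = true  [terminal]
5. n1.mk = "pu"  ["pu"]
6. n1.ok = false  [d.pre > 19]
7. n1.val = 9  [d.pre - 10]
8. n4.ok = true  [D.val > 8]
9. n5.ok = 6  [6]
10. n6.fin = false  [terminal]
11. n5.sig = 5  [A.ok - 1]
12. n4.idx = 5  [A.sig]
13. n4.live = 30  [A.sig + 25]
14. n7.key = -9  [terminal]
15. n0.idx = 20  [S₁.idx + 15]
16. n0.live = 27  [(if S₀.ok then b.key else S₁.live) + 36]

27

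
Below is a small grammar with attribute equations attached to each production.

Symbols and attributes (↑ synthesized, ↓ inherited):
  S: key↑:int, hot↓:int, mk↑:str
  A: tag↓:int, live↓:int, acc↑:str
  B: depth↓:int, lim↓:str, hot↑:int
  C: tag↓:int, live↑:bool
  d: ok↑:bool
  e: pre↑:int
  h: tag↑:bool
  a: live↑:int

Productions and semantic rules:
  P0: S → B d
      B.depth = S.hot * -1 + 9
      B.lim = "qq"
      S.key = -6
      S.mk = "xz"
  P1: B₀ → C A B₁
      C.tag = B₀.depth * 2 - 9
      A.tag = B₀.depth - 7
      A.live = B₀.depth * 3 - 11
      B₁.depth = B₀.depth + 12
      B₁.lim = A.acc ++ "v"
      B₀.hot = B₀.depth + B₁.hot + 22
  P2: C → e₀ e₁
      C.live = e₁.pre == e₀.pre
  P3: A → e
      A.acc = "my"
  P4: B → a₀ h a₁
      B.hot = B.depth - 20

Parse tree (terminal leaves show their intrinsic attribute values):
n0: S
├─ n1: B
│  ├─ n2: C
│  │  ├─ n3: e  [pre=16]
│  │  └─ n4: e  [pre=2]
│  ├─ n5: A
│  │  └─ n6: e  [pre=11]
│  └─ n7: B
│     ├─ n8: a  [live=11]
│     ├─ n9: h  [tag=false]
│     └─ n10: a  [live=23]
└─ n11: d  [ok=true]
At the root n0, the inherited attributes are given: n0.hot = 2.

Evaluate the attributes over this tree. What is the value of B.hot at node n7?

-1

1. n0.hot = 2  [given at root]
2. n1.depth = 7  [S.hot * -1 + 9]
3. n1.lim = "qq"  ["qq"]
4. n2.tag = 5  [B₀.depth * 2 - 9]
5. n3.pre = 16  [terminal]
6. n4.pre = 2  [terminal]
7. n2.live = false  [e₁.pre == e₀.pre]
8. n5.tag = 0  [B₀.depth - 7]
9. n5.live = 10  [B₀.depth * 3 - 11]
10. n6.pre = 11  [terminal]
11. n5.acc = "my"  ["my"]
12. n7.depth = 19  [B₀.depth + 12]
13. n7.lim = "myv"  [A.acc ++ "v"]
14. n8.live = 11  [terminal]
15. n9.tag = false  [terminal]
16. n10.live = 23  [terminal]
17. n7.hot = -1  [B.depth - 20]
18. n1.hot = 28  [B₀.depth + B₁.hot + 22]
19. n11.ok = true  [terminal]
20. n0.key = -6  [-6]
21. n0.mk = "xz"  ["xz"]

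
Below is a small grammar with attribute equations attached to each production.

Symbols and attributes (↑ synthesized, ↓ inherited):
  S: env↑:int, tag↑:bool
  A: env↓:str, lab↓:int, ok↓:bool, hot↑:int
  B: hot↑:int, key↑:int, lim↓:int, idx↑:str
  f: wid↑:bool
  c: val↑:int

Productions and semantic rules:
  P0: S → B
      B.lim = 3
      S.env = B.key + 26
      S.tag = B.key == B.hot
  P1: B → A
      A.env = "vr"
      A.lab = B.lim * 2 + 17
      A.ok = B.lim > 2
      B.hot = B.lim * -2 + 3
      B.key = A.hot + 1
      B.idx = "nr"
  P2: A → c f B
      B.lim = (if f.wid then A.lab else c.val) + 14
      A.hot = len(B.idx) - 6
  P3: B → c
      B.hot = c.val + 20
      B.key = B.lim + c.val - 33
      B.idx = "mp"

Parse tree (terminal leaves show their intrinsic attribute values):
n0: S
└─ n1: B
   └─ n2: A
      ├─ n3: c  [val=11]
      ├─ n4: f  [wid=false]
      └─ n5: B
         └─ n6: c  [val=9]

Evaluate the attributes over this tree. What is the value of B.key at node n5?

1. n1.lim = 3  [3]
2. n2.env = "vr"  ["vr"]
3. n2.lab = 23  [B.lim * 2 + 17]
4. n2.ok = true  [B.lim > 2]
5. n3.val = 11  [terminal]
6. n4.wid = false  [terminal]
7. n5.lim = 25  [(if f.wid then A.lab else c.val) + 14]
8. n6.val = 9  [terminal]
9. n5.hot = 29  [c.val + 20]
10. n5.key = 1  [B.lim + c.val - 33]
11. n5.idx = "mp"  ["mp"]
12. n2.hot = -4  [len(B.idx) - 6]
13. n1.hot = -3  [B.lim * -2 + 3]
14. n1.key = -3  [A.hot + 1]
15. n1.idx = "nr"  ["nr"]
16. n0.env = 23  [B.key + 26]
17. n0.tag = true  [B.key == B.hot]

1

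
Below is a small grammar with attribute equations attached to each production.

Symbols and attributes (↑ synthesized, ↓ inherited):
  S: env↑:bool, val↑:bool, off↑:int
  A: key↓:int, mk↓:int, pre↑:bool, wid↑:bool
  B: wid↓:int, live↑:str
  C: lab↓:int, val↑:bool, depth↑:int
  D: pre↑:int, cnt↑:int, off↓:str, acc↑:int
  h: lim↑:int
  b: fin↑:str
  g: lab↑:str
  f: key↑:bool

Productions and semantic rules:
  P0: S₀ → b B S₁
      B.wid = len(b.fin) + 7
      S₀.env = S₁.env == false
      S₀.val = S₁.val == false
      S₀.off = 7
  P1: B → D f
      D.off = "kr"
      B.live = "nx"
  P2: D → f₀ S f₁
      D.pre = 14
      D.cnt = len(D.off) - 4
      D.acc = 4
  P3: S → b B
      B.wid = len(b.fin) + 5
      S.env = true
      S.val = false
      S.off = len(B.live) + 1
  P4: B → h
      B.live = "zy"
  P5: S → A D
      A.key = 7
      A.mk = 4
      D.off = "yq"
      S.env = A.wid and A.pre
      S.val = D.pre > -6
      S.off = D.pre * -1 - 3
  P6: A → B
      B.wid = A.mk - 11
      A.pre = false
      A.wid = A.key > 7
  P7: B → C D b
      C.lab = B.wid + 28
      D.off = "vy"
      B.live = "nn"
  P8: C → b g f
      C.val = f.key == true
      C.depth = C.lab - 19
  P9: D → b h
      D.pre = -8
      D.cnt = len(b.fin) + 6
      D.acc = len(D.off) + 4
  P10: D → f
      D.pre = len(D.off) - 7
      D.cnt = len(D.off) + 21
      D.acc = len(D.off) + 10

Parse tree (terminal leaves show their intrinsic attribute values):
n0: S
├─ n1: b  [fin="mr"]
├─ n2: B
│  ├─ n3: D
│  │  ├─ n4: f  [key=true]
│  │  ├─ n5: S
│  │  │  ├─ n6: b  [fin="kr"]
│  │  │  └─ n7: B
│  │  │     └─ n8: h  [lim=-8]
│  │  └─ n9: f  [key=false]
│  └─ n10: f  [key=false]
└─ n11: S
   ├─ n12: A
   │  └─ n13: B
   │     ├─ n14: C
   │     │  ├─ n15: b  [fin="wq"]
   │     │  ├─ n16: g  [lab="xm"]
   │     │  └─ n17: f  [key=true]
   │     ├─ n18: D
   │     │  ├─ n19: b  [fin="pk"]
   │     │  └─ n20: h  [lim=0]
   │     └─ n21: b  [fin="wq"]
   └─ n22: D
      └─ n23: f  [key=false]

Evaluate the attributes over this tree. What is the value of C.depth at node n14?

2

1. n1.fin = "mr"  [terminal]
2. n2.wid = 9  [len(b.fin) + 7]
3. n3.off = "kr"  ["kr"]
4. n4.key = true  [terminal]
5. n6.fin = "kr"  [terminal]
6. n7.wid = 7  [len(b.fin) + 5]
7. n8.lim = -8  [terminal]
8. n7.live = "zy"  ["zy"]
9. n5.env = true  [true]
10. n5.val = false  [false]
11. n5.off = 3  [len(B.live) + 1]
12. n9.key = false  [terminal]
13. n3.pre = 14  [14]
14. n3.cnt = -2  [len(D.off) - 4]
15. n3.acc = 4  [4]
16. n10.key = false  [terminal]
17. n2.live = "nx"  ["nx"]
18. n12.key = 7  [7]
19. n12.mk = 4  [4]
20. n13.wid = -7  [A.mk - 11]
21. n14.lab = 21  [B.wid + 28]
22. n15.fin = "wq"  [terminal]
23. n16.lab = "xm"  [terminal]
24. n17.key = true  [terminal]
25. n14.val = true  [f.key == true]
26. n14.depth = 2  [C.lab - 19]
27. n18.off = "vy"  ["vy"]
28. n19.fin = "pk"  [terminal]
29. n20.lim = 0  [terminal]
30. n18.pre = -8  [-8]
31. n18.cnt = 8  [len(b.fin) + 6]
32. n18.acc = 6  [len(D.off) + 4]
33. n21.fin = "wq"  [terminal]
34. n13.live = "nn"  ["nn"]
35. n12.pre = false  [false]
36. n12.wid = false  [A.key > 7]
37. n22.off = "yq"  ["yq"]
38. n23.key = false  [terminal]
39. n22.pre = -5  [len(D.off) - 7]
40. n22.cnt = 23  [len(D.off) + 21]
41. n22.acc = 12  [len(D.off) + 10]
42. n11.env = false  [A.wid and A.pre]
43. n11.val = true  [D.pre > -6]
44. n11.off = 2  [D.pre * -1 - 3]
45. n0.env = true  [S₁.env == false]
46. n0.val = false  [S₁.val == false]
47. n0.off = 7  [7]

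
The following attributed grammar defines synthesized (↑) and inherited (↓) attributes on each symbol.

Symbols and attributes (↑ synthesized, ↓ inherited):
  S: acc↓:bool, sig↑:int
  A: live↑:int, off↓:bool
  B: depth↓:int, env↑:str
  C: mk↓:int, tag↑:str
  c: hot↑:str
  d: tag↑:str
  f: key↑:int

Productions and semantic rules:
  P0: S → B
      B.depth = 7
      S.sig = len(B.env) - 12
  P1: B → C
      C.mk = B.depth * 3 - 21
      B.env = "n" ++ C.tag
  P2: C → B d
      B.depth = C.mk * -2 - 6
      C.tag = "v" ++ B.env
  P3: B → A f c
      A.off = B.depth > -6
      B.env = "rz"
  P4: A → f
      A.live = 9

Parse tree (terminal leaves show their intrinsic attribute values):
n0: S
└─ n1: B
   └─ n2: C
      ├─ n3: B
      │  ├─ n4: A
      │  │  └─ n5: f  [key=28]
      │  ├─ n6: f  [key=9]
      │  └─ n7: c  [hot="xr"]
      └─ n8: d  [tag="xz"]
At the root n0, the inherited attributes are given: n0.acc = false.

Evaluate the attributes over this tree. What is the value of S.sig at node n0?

-8

1. n0.acc = false  [given at root]
2. n1.depth = 7  [7]
3. n2.mk = 0  [B.depth * 3 - 21]
4. n3.depth = -6  [C.mk * -2 - 6]
5. n4.off = false  [B.depth > -6]
6. n5.key = 28  [terminal]
7. n4.live = 9  [9]
8. n6.key = 9  [terminal]
9. n7.hot = "xr"  [terminal]
10. n3.env = "rz"  ["rz"]
11. n8.tag = "xz"  [terminal]
12. n2.tag = "vrz"  ["v" ++ B.env]
13. n1.env = "nvrz"  ["n" ++ C.tag]
14. n0.sig = -8  [len(B.env) - 12]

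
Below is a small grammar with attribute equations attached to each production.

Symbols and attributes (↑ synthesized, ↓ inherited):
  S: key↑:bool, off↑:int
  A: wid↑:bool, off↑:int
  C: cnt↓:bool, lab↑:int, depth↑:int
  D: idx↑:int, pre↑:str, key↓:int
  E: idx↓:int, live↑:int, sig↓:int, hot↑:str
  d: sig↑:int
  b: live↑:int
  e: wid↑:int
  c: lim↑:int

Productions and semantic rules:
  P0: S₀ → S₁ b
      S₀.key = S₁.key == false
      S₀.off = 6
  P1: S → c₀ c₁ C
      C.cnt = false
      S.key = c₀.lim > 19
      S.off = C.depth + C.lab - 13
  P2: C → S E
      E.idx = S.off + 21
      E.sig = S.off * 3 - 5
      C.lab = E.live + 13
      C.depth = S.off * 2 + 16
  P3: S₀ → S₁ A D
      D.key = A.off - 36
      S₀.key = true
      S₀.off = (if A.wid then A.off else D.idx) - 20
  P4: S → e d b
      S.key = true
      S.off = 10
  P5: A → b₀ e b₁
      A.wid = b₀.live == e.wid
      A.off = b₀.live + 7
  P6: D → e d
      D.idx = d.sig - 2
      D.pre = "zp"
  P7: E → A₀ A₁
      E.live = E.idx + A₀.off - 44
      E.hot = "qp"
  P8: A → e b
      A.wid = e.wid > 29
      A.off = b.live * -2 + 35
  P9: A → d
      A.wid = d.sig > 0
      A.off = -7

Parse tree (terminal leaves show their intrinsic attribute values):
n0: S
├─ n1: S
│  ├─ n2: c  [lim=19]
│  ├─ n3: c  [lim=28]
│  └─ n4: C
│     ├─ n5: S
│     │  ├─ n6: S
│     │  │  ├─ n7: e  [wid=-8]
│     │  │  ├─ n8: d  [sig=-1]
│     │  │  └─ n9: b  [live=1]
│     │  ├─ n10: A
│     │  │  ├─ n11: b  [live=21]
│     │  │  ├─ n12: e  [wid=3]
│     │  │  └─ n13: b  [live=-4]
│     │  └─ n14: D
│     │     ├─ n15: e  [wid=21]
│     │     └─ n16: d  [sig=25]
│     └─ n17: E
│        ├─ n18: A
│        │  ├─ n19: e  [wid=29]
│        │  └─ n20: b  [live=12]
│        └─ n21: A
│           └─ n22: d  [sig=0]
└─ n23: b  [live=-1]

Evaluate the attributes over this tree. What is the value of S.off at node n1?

1. n2.lim = 19  [terminal]
2. n3.lim = 28  [terminal]
3. n4.cnt = false  [false]
4. n7.wid = -8  [terminal]
5. n8.sig = -1  [terminal]
6. n9.live = 1  [terminal]
7. n6.key = true  [true]
8. n6.off = 10  [10]
9. n11.live = 21  [terminal]
10. n12.wid = 3  [terminal]
11. n13.live = -4  [terminal]
12. n10.wid = false  [b₀.live == e.wid]
13. n10.off = 28  [b₀.live + 7]
14. n14.key = -8  [A.off - 36]
15. n15.wid = 21  [terminal]
16. n16.sig = 25  [terminal]
17. n14.idx = 23  [d.sig - 2]
18. n14.pre = "zp"  ["zp"]
19. n5.key = true  [true]
20. n5.off = 3  [(if A.wid then A.off else D.idx) - 20]
21. n17.idx = 24  [S.off + 21]
22. n17.sig = 4  [S.off * 3 - 5]
23. n19.wid = 29  [terminal]
24. n20.live = 12  [terminal]
25. n18.wid = false  [e.wid > 29]
26. n18.off = 11  [b.live * -2 + 35]
27. n22.sig = 0  [terminal]
28. n21.wid = false  [d.sig > 0]
29. n21.off = -7  [-7]
30. n17.live = -9  [E.idx + A₀.off - 44]
31. n17.hot = "qp"  ["qp"]
32. n4.lab = 4  [E.live + 13]
33. n4.depth = 22  [S.off * 2 + 16]
34. n1.key = false  [c₀.lim > 19]
35. n1.off = 13  [C.depth + C.lab - 13]
36. n23.live = -1  [terminal]
37. n0.key = true  [S₁.key == false]
38. n0.off = 6  [6]

13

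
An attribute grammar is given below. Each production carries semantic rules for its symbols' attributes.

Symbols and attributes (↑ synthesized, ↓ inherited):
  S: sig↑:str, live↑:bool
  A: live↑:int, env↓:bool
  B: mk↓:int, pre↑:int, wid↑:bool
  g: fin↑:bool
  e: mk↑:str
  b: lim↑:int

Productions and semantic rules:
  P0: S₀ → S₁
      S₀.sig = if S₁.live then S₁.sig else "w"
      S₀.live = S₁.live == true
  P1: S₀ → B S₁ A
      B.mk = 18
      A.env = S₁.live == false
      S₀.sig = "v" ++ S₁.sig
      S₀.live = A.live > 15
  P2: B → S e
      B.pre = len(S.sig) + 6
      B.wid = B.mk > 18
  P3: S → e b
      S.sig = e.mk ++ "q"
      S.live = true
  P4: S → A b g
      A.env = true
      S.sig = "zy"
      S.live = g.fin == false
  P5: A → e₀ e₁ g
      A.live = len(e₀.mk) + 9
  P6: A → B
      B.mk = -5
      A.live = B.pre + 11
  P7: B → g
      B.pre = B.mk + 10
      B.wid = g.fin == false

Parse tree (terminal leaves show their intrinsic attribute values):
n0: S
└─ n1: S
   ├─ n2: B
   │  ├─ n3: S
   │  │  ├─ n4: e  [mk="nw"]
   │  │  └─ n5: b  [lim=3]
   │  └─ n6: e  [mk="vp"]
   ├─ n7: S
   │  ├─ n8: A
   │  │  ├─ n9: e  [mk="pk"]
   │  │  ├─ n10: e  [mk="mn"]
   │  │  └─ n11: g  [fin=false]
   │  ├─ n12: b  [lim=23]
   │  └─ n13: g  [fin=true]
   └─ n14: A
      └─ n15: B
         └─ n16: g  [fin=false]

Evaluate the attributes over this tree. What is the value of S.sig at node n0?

"vzy"

1. n2.mk = 18  [18]
2. n4.mk = "nw"  [terminal]
3. n5.lim = 3  [terminal]
4. n3.sig = "nwq"  [e.mk ++ "q"]
5. n3.live = true  [true]
6. n6.mk = "vp"  [terminal]
7. n2.pre = 9  [len(S.sig) + 6]
8. n2.wid = false  [B.mk > 18]
9. n8.env = true  [true]
10. n9.mk = "pk"  [terminal]
11. n10.mk = "mn"  [terminal]
12. n11.fin = false  [terminal]
13. n8.live = 11  [len(e₀.mk) + 9]
14. n12.lim = 23  [terminal]
15. n13.fin = true  [terminal]
16. n7.sig = "zy"  ["zy"]
17. n7.live = false  [g.fin == false]
18. n14.env = true  [S₁.live == false]
19. n15.mk = -5  [-5]
20. n16.fin = false  [terminal]
21. n15.pre = 5  [B.mk + 10]
22. n15.wid = true  [g.fin == false]
23. n14.live = 16  [B.pre + 11]
24. n1.sig = "vzy"  ["v" ++ S₁.sig]
25. n1.live = true  [A.live > 15]
26. n0.sig = "vzy"  [if S₁.live then S₁.sig else "w"]
27. n0.live = true  [S₁.live == true]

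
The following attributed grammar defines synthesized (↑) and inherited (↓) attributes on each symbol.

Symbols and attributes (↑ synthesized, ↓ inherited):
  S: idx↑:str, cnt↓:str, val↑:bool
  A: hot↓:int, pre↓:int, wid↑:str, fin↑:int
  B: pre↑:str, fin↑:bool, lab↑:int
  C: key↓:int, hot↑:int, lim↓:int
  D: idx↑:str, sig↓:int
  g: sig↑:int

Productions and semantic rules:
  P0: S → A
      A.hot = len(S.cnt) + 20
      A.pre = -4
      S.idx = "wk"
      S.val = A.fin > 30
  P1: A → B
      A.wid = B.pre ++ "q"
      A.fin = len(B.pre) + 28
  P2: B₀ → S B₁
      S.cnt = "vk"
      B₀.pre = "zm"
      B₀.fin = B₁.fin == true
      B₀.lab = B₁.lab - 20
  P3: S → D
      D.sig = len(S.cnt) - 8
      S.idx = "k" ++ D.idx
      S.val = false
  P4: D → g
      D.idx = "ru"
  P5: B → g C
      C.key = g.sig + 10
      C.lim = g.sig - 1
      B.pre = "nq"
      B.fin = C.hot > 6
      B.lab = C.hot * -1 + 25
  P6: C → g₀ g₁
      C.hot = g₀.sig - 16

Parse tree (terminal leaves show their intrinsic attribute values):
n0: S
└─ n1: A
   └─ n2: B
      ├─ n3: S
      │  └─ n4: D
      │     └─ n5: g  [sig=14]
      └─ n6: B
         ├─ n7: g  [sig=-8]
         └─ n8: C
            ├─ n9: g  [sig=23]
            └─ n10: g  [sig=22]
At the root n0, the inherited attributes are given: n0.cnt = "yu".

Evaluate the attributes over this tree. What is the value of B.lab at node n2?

1. n0.cnt = "yu"  [given at root]
2. n1.hot = 22  [len(S.cnt) + 20]
3. n1.pre = -4  [-4]
4. n3.cnt = "vk"  ["vk"]
5. n4.sig = -6  [len(S.cnt) - 8]
6. n5.sig = 14  [terminal]
7. n4.idx = "ru"  ["ru"]
8. n3.idx = "kru"  ["k" ++ D.idx]
9. n3.val = false  [false]
10. n7.sig = -8  [terminal]
11. n8.key = 2  [g.sig + 10]
12. n8.lim = -9  [g.sig - 1]
13. n9.sig = 23  [terminal]
14. n10.sig = 22  [terminal]
15. n8.hot = 7  [g₀.sig - 16]
16. n6.pre = "nq"  ["nq"]
17. n6.fin = true  [C.hot > 6]
18. n6.lab = 18  [C.hot * -1 + 25]
19. n2.pre = "zm"  ["zm"]
20. n2.fin = true  [B₁.fin == true]
21. n2.lab = -2  [B₁.lab - 20]
22. n1.wid = "zmq"  [B.pre ++ "q"]
23. n1.fin = 30  [len(B.pre) + 28]
24. n0.idx = "wk"  ["wk"]
25. n0.val = false  [A.fin > 30]

-2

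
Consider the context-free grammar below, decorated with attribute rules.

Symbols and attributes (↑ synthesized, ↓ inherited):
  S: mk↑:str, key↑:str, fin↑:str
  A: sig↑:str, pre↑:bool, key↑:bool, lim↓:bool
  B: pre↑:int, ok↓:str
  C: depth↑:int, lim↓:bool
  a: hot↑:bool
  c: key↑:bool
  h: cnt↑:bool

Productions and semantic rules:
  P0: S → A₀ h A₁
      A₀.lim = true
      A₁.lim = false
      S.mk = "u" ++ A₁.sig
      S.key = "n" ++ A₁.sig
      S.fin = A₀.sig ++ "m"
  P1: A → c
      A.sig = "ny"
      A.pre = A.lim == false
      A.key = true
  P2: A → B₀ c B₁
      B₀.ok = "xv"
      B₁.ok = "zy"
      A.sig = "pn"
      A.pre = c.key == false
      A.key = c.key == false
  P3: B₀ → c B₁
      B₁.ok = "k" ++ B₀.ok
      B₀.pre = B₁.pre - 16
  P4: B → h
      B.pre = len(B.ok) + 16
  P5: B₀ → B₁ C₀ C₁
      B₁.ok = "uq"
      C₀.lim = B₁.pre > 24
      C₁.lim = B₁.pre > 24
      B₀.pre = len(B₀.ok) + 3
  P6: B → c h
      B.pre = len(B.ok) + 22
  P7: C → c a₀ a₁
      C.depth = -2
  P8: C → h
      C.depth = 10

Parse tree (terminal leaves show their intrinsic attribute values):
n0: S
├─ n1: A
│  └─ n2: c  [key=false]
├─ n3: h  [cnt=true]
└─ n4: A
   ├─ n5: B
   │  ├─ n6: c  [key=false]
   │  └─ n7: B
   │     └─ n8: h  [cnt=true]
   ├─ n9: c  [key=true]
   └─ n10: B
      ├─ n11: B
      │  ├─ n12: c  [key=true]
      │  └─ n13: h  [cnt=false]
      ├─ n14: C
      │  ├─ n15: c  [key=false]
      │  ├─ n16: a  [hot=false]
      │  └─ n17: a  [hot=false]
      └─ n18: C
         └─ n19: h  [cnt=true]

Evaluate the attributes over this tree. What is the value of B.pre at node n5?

1. n1.lim = true  [true]
2. n2.key = false  [terminal]
3. n1.sig = "ny"  ["ny"]
4. n1.pre = false  [A.lim == false]
5. n1.key = true  [true]
6. n3.cnt = true  [terminal]
7. n4.lim = false  [false]
8. n5.ok = "xv"  ["xv"]
9. n6.key = false  [terminal]
10. n7.ok = "kxv"  ["k" ++ B₀.ok]
11. n8.cnt = true  [terminal]
12. n7.pre = 19  [len(B.ok) + 16]
13. n5.pre = 3  [B₁.pre - 16]
14. n9.key = true  [terminal]
15. n10.ok = "zy"  ["zy"]
16. n11.ok = "uq"  ["uq"]
17. n12.key = true  [terminal]
18. n13.cnt = false  [terminal]
19. n11.pre = 24  [len(B.ok) + 22]
20. n14.lim = false  [B₁.pre > 24]
21. n15.key = false  [terminal]
22. n16.hot = false  [terminal]
23. n17.hot = false  [terminal]
24. n14.depth = -2  [-2]
25. n18.lim = false  [B₁.pre > 24]
26. n19.cnt = true  [terminal]
27. n18.depth = 10  [10]
28. n10.pre = 5  [len(B₀.ok) + 3]
29. n4.sig = "pn"  ["pn"]
30. n4.pre = false  [c.key == false]
31. n4.key = false  [c.key == false]
32. n0.mk = "upn"  ["u" ++ A₁.sig]
33. n0.key = "npn"  ["n" ++ A₁.sig]
34. n0.fin = "nym"  [A₀.sig ++ "m"]

3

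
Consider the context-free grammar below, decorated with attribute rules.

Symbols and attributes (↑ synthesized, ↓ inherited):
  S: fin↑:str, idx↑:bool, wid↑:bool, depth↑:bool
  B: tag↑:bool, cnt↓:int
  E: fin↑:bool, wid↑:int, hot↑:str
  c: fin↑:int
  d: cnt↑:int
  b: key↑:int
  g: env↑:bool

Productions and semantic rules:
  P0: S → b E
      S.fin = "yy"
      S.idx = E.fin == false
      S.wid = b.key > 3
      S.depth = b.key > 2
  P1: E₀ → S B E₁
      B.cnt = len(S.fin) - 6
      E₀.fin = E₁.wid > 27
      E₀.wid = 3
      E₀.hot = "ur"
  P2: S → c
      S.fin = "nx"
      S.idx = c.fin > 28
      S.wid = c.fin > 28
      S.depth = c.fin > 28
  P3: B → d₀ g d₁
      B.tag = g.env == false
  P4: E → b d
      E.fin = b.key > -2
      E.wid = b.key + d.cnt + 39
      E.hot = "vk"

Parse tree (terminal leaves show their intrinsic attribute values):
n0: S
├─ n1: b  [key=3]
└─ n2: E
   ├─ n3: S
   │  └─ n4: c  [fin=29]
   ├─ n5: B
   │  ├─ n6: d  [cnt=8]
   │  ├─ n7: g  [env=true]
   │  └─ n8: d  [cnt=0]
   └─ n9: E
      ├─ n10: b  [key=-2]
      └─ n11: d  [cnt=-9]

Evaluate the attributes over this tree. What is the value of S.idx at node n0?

false

1. n1.key = 3  [terminal]
2. n4.fin = 29  [terminal]
3. n3.fin = "nx"  ["nx"]
4. n3.idx = true  [c.fin > 28]
5. n3.wid = true  [c.fin > 28]
6. n3.depth = true  [c.fin > 28]
7. n5.cnt = -4  [len(S.fin) - 6]
8. n6.cnt = 8  [terminal]
9. n7.env = true  [terminal]
10. n8.cnt = 0  [terminal]
11. n5.tag = false  [g.env == false]
12. n10.key = -2  [terminal]
13. n11.cnt = -9  [terminal]
14. n9.fin = false  [b.key > -2]
15. n9.wid = 28  [b.key + d.cnt + 39]
16. n9.hot = "vk"  ["vk"]
17. n2.fin = true  [E₁.wid > 27]
18. n2.wid = 3  [3]
19. n2.hot = "ur"  ["ur"]
20. n0.fin = "yy"  ["yy"]
21. n0.idx = false  [E.fin == false]
22. n0.wid = false  [b.key > 3]
23. n0.depth = true  [b.key > 2]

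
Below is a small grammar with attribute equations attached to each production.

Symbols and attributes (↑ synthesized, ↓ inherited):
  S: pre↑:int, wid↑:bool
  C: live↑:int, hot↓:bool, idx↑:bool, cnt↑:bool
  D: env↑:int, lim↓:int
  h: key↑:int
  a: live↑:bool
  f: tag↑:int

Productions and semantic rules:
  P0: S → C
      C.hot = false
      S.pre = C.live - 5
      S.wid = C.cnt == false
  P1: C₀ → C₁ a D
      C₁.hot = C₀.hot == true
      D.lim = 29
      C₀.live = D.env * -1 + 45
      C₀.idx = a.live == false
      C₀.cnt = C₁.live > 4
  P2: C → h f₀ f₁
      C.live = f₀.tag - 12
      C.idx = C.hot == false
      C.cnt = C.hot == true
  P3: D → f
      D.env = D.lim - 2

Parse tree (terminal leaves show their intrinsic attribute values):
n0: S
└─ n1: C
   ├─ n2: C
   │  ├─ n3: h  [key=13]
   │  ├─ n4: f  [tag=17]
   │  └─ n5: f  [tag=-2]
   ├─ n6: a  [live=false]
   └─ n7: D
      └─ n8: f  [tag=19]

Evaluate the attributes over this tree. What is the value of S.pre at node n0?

1. n1.hot = false  [false]
2. n2.hot = false  [C₀.hot == true]
3. n3.key = 13  [terminal]
4. n4.tag = 17  [terminal]
5. n5.tag = -2  [terminal]
6. n2.live = 5  [f₀.tag - 12]
7. n2.idx = true  [C.hot == false]
8. n2.cnt = false  [C.hot == true]
9. n6.live = false  [terminal]
10. n7.lim = 29  [29]
11. n8.tag = 19  [terminal]
12. n7.env = 27  [D.lim - 2]
13. n1.live = 18  [D.env * -1 + 45]
14. n1.idx = true  [a.live == false]
15. n1.cnt = true  [C₁.live > 4]
16. n0.pre = 13  [C.live - 5]
17. n0.wid = false  [C.cnt == false]

13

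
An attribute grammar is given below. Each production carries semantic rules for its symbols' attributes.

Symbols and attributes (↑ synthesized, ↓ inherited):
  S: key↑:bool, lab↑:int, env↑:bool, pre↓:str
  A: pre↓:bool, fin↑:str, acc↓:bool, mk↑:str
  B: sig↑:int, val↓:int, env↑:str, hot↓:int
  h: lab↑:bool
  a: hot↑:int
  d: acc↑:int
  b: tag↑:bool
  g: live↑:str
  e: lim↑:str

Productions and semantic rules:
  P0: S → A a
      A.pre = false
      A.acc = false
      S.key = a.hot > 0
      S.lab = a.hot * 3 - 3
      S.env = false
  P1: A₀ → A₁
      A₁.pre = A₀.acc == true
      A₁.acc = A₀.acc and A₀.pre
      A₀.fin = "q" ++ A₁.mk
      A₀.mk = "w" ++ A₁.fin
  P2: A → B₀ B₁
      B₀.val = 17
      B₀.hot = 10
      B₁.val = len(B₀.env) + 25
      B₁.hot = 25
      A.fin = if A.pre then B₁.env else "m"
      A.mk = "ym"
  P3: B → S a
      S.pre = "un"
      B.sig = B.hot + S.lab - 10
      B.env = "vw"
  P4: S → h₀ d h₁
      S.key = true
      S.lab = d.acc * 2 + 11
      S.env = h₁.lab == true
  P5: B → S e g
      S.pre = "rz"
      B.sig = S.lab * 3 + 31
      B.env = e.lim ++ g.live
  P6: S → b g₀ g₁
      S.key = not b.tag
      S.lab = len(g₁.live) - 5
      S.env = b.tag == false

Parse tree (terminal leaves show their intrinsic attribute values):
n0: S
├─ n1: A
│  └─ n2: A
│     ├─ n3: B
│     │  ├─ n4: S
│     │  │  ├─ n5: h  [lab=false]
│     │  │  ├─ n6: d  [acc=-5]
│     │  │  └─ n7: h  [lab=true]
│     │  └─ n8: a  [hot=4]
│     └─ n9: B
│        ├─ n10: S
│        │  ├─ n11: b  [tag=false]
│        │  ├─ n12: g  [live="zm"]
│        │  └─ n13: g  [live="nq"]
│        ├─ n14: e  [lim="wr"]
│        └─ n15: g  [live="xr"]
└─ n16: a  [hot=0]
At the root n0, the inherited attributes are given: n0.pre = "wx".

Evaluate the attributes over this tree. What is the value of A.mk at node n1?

1. n0.pre = "wx"  [given at root]
2. n1.pre = false  [false]
3. n1.acc = false  [false]
4. n2.pre = false  [A₀.acc == true]
5. n2.acc = false  [A₀.acc and A₀.pre]
6. n3.val = 17  [17]
7. n3.hot = 10  [10]
8. n4.pre = "un"  ["un"]
9. n5.lab = false  [terminal]
10. n6.acc = -5  [terminal]
11. n7.lab = true  [terminal]
12. n4.key = true  [true]
13. n4.lab = 1  [d.acc * 2 + 11]
14. n4.env = true  [h₁.lab == true]
15. n8.hot = 4  [terminal]
16. n3.sig = 1  [B.hot + S.lab - 10]
17. n3.env = "vw"  ["vw"]
18. n9.val = 27  [len(B₀.env) + 25]
19. n9.hot = 25  [25]
20. n10.pre = "rz"  ["rz"]
21. n11.tag = false  [terminal]
22. n12.live = "zm"  [terminal]
23. n13.live = "nq"  [terminal]
24. n10.key = true  [not b.tag]
25. n10.lab = -3  [len(g₁.live) - 5]
26. n10.env = true  [b.tag == false]
27. n14.lim = "wr"  [terminal]
28. n15.live = "xr"  [terminal]
29. n9.sig = 22  [S.lab * 3 + 31]
30. n9.env = "wrxr"  [e.lim ++ g.live]
31. n2.fin = "m"  [if A.pre then B₁.env else "m"]
32. n2.mk = "ym"  ["ym"]
33. n1.fin = "qym"  ["q" ++ A₁.mk]
34. n1.mk = "wm"  ["w" ++ A₁.fin]
35. n16.hot = 0  [terminal]
36. n0.key = false  [a.hot > 0]
37. n0.lab = -3  [a.hot * 3 - 3]
38. n0.env = false  [false]

"wm"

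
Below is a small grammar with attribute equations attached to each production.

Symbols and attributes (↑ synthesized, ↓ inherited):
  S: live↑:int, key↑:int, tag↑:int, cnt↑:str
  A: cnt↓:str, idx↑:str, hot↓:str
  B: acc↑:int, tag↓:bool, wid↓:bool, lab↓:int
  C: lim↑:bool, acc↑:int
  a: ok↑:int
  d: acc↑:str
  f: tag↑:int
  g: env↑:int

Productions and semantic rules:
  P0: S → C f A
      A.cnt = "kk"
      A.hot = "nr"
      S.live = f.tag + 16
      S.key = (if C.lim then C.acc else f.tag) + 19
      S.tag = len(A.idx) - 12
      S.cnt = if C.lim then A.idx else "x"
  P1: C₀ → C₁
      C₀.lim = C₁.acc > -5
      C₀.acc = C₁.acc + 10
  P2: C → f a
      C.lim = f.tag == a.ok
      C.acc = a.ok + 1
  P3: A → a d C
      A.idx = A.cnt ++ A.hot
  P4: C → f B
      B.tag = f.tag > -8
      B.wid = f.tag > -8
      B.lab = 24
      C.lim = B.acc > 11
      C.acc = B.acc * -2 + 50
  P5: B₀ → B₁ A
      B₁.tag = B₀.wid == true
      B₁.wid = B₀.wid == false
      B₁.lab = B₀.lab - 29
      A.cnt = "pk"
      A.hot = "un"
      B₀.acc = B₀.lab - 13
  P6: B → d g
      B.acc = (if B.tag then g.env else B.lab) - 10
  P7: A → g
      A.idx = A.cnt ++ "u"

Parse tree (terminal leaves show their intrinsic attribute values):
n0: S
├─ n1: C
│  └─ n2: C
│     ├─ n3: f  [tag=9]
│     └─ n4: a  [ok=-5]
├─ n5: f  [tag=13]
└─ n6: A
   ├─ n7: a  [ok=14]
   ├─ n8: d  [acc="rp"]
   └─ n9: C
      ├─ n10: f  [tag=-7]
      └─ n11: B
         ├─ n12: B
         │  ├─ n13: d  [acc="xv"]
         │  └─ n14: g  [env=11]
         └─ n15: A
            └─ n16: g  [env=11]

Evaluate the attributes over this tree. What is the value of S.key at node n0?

1. n3.tag = 9  [terminal]
2. n4.ok = -5  [terminal]
3. n2.lim = false  [f.tag == a.ok]
4. n2.acc = -4  [a.ok + 1]
5. n1.lim = true  [C₁.acc > -5]
6. n1.acc = 6  [C₁.acc + 10]
7. n5.tag = 13  [terminal]
8. n6.cnt = "kk"  ["kk"]
9. n6.hot = "nr"  ["nr"]
10. n7.ok = 14  [terminal]
11. n8.acc = "rp"  [terminal]
12. n10.tag = -7  [terminal]
13. n11.tag = true  [f.tag > -8]
14. n11.wid = true  [f.tag > -8]
15. n11.lab = 24  [24]
16. n12.tag = true  [B₀.wid == true]
17. n12.wid = false  [B₀.wid == false]
18. n12.lab = -5  [B₀.lab - 29]
19. n13.acc = "xv"  [terminal]
20. n14.env = 11  [terminal]
21. n12.acc = 1  [(if B.tag then g.env else B.lab) - 10]
22. n15.cnt = "pk"  ["pk"]
23. n15.hot = "un"  ["un"]
24. n16.env = 11  [terminal]
25. n15.idx = "pku"  [A.cnt ++ "u"]
26. n11.acc = 11  [B₀.lab - 13]
27. n9.lim = false  [B.acc > 11]
28. n9.acc = 28  [B.acc * -2 + 50]
29. n6.idx = "kknr"  [A.cnt ++ A.hot]
30. n0.live = 29  [f.tag + 16]
31. n0.key = 25  [(if C.lim then C.acc else f.tag) + 19]
32. n0.tag = -8  [len(A.idx) - 12]
33. n0.cnt = "kknr"  [if C.lim then A.idx else "x"]

25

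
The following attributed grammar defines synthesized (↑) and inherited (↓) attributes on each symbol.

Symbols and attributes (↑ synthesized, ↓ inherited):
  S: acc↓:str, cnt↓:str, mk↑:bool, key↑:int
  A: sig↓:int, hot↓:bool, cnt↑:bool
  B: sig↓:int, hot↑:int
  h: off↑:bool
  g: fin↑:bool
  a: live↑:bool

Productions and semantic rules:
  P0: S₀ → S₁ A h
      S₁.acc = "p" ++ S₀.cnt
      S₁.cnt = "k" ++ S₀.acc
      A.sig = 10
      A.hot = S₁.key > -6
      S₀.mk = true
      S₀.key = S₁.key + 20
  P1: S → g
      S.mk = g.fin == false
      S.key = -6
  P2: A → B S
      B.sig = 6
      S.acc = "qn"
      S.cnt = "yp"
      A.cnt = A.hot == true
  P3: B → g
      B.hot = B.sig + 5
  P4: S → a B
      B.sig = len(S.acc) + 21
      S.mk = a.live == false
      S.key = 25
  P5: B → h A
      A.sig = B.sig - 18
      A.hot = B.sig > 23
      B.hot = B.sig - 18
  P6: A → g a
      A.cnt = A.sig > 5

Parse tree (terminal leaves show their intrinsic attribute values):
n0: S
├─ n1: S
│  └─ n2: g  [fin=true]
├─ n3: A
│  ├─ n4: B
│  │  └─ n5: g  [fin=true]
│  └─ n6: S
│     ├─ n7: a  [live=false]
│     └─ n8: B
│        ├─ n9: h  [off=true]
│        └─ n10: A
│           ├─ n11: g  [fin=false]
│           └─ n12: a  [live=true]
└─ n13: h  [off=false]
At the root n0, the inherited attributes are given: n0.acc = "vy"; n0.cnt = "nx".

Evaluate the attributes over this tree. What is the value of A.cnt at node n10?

false

1. n0.acc = "vy"  [given at root]
2. n0.cnt = "nx"  [given at root]
3. n1.acc = "pnx"  ["p" ++ S₀.cnt]
4. n1.cnt = "kvy"  ["k" ++ S₀.acc]
5. n2.fin = true  [terminal]
6. n1.mk = false  [g.fin == false]
7. n1.key = -6  [-6]
8. n3.sig = 10  [10]
9. n3.hot = false  [S₁.key > -6]
10. n4.sig = 6  [6]
11. n5.fin = true  [terminal]
12. n4.hot = 11  [B.sig + 5]
13. n6.acc = "qn"  ["qn"]
14. n6.cnt = "yp"  ["yp"]
15. n7.live = false  [terminal]
16. n8.sig = 23  [len(S.acc) + 21]
17. n9.off = true  [terminal]
18. n10.sig = 5  [B.sig - 18]
19. n10.hot = false  [B.sig > 23]
20. n11.fin = false  [terminal]
21. n12.live = true  [terminal]
22. n10.cnt = false  [A.sig > 5]
23. n8.hot = 5  [B.sig - 18]
24. n6.mk = true  [a.live == false]
25. n6.key = 25  [25]
26. n3.cnt = false  [A.hot == true]
27. n13.off = false  [terminal]
28. n0.mk = true  [true]
29. n0.key = 14  [S₁.key + 20]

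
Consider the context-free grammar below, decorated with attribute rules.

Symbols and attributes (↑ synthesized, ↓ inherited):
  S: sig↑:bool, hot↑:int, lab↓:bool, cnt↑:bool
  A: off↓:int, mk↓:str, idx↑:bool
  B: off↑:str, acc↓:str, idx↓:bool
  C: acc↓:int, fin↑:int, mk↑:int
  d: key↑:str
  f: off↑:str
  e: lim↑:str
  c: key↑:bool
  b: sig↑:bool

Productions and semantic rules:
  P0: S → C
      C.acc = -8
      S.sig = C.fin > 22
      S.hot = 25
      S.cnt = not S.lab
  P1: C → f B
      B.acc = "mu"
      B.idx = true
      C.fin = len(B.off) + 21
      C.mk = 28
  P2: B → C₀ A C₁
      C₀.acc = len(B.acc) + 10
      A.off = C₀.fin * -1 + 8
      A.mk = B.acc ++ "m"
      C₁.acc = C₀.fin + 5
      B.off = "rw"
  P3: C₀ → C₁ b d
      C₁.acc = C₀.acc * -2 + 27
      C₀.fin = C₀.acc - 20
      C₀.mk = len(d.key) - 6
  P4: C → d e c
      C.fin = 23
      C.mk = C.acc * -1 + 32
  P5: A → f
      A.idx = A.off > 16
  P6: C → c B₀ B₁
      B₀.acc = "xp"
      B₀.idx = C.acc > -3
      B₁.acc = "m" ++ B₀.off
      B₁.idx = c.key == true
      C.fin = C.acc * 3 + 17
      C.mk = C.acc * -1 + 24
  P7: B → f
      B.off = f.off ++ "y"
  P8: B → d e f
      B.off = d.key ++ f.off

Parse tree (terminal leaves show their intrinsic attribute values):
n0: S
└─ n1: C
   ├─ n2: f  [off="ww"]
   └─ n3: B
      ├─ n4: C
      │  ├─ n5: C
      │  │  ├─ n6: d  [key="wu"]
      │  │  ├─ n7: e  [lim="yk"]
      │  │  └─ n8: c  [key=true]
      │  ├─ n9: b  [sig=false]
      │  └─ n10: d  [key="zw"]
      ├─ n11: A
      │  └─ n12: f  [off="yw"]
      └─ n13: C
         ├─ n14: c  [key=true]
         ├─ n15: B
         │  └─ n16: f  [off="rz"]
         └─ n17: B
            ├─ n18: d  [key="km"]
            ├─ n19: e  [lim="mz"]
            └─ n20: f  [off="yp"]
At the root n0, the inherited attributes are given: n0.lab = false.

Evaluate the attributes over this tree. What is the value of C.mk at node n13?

1. n0.lab = false  [given at root]
2. n1.acc = -8  [-8]
3. n2.off = "ww"  [terminal]
4. n3.acc = "mu"  ["mu"]
5. n3.idx = true  [true]
6. n4.acc = 12  [len(B.acc) + 10]
7. n5.acc = 3  [C₀.acc * -2 + 27]
8. n6.key = "wu"  [terminal]
9. n7.lim = "yk"  [terminal]
10. n8.key = true  [terminal]
11. n5.fin = 23  [23]
12. n5.mk = 29  [C.acc * -1 + 32]
13. n9.sig = false  [terminal]
14. n10.key = "zw"  [terminal]
15. n4.fin = -8  [C₀.acc - 20]
16. n4.mk = -4  [len(d.key) - 6]
17. n11.off = 16  [C₀.fin * -1 + 8]
18. n11.mk = "mum"  [B.acc ++ "m"]
19. n12.off = "yw"  [terminal]
20. n11.idx = false  [A.off > 16]
21. n13.acc = -3  [C₀.fin + 5]
22. n14.key = true  [terminal]
23. n15.acc = "xp"  ["xp"]
24. n15.idx = false  [C.acc > -3]
25. n16.off = "rz"  [terminal]
26. n15.off = "rzy"  [f.off ++ "y"]
27. n17.acc = "mrzy"  ["m" ++ B₀.off]
28. n17.idx = true  [c.key == true]
29. n18.key = "km"  [terminal]
30. n19.lim = "mz"  [terminal]
31. n20.off = "yp"  [terminal]
32. n17.off = "kmyp"  [d.key ++ f.off]
33. n13.fin = 8  [C.acc * 3 + 17]
34. n13.mk = 27  [C.acc * -1 + 24]
35. n3.off = "rw"  ["rw"]
36. n1.fin = 23  [len(B.off) + 21]
37. n1.mk = 28  [28]
38. n0.sig = true  [C.fin > 22]
39. n0.hot = 25  [25]
40. n0.cnt = true  [not S.lab]

27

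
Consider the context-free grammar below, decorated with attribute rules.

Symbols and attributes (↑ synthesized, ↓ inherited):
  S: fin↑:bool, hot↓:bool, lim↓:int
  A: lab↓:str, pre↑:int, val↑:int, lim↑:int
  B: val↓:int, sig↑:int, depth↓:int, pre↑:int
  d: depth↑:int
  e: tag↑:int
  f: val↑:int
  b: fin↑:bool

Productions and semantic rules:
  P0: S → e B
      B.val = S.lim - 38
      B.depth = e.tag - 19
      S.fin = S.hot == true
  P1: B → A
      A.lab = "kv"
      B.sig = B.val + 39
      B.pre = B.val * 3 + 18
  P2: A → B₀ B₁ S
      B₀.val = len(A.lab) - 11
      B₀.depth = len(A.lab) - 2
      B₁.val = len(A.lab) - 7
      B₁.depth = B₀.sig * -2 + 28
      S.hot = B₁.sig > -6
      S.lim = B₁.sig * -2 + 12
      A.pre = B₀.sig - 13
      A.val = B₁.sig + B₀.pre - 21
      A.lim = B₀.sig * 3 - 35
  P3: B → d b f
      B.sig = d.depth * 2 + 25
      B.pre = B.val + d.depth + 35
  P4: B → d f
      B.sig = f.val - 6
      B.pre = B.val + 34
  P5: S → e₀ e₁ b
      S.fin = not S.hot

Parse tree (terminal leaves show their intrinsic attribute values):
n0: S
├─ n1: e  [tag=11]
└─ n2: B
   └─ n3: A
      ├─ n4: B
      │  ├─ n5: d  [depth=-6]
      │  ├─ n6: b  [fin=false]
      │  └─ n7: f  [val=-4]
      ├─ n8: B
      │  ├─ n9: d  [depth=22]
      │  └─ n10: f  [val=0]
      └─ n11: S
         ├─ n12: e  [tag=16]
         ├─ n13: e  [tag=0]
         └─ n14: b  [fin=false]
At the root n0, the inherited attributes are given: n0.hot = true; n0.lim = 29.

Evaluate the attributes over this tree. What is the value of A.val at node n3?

-7

1. n0.hot = true  [given at root]
2. n0.lim = 29  [given at root]
3. n1.tag = 11  [terminal]
4. n2.val = -9  [S.lim - 38]
5. n2.depth = -8  [e.tag - 19]
6. n3.lab = "kv"  ["kv"]
7. n4.val = -9  [len(A.lab) - 11]
8. n4.depth = 0  [len(A.lab) - 2]
9. n5.depth = -6  [terminal]
10. n6.fin = false  [terminal]
11. n7.val = -4  [terminal]
12. n4.sig = 13  [d.depth * 2 + 25]
13. n4.pre = 20  [B.val + d.depth + 35]
14. n8.val = -5  [len(A.lab) - 7]
15. n8.depth = 2  [B₀.sig * -2 + 28]
16. n9.depth = 22  [terminal]
17. n10.val = 0  [terminal]
18. n8.sig = -6  [f.val - 6]
19. n8.pre = 29  [B.val + 34]
20. n11.hot = false  [B₁.sig > -6]
21. n11.lim = 24  [B₁.sig * -2 + 12]
22. n12.tag = 16  [terminal]
23. n13.tag = 0  [terminal]
24. n14.fin = false  [terminal]
25. n11.fin = true  [not S.hot]
26. n3.pre = 0  [B₀.sig - 13]
27. n3.val = -7  [B₁.sig + B₀.pre - 21]
28. n3.lim = 4  [B₀.sig * 3 - 35]
29. n2.sig = 30  [B.val + 39]
30. n2.pre = -9  [B.val * 3 + 18]
31. n0.fin = true  [S.hot == true]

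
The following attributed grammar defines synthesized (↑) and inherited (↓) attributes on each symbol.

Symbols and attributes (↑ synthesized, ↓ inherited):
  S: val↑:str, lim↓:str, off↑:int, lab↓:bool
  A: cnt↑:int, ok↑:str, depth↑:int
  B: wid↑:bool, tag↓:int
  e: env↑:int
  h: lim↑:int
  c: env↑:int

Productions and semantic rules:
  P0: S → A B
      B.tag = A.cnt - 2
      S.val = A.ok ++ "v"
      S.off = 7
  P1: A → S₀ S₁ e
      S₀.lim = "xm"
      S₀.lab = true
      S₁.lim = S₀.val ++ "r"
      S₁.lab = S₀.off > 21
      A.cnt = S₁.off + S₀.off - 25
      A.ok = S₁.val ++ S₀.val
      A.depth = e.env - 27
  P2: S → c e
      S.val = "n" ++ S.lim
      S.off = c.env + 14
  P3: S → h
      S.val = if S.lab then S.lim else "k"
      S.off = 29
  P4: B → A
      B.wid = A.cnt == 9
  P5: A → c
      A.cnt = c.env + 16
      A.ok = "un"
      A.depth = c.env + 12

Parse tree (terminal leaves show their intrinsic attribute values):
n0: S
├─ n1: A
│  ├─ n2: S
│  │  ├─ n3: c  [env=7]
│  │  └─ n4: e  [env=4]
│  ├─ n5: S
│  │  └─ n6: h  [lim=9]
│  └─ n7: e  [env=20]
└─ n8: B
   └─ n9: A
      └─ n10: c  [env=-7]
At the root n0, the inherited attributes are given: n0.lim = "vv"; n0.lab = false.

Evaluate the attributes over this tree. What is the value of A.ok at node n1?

1. n0.lim = "vv"  [given at root]
2. n0.lab = false  [given at root]
3. n2.lim = "xm"  ["xm"]
4. n2.lab = true  [true]
5. n3.env = 7  [terminal]
6. n4.env = 4  [terminal]
7. n2.val = "nxm"  ["n" ++ S.lim]
8. n2.off = 21  [c.env + 14]
9. n5.lim = "nxmr"  [S₀.val ++ "r"]
10. n5.lab = false  [S₀.off > 21]
11. n6.lim = 9  [terminal]
12. n5.val = "k"  [if S.lab then S.lim else "k"]
13. n5.off = 29  [29]
14. n7.env = 20  [terminal]
15. n1.cnt = 25  [S₁.off + S₀.off - 25]
16. n1.ok = "knxm"  [S₁.val ++ S₀.val]
17. n1.depth = -7  [e.env - 27]
18. n8.tag = 23  [A.cnt - 2]
19. n10.env = -7  [terminal]
20. n9.cnt = 9  [c.env + 16]
21. n9.ok = "un"  ["un"]
22. n9.depth = 5  [c.env + 12]
23. n8.wid = true  [A.cnt == 9]
24. n0.val = "knxmv"  [A.ok ++ "v"]
25. n0.off = 7  [7]

"knxm"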